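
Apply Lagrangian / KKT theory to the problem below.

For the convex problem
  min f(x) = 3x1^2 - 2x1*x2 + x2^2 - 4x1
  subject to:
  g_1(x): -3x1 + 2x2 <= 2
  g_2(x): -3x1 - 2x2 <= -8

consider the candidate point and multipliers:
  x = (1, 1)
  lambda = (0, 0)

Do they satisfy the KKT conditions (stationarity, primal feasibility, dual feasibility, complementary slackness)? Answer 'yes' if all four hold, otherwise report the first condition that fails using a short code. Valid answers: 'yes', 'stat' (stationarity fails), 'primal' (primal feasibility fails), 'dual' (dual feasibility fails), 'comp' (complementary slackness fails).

Gradient of f: grad f(x) = Q x + c = (0, 0)
Constraint values g_i(x) = a_i^T x - b_i:
  g_1((1, 1)) = -3
  g_2((1, 1)) = 3
Stationarity residual: grad f(x) + sum_i lambda_i a_i = (0, 0)
  -> stationarity OK
Primal feasibility (all g_i <= 0): FAILS
Dual feasibility (all lambda_i >= 0): OK
Complementary slackness (lambda_i * g_i(x) = 0 for all i): OK

Verdict: the first failing condition is primal_feasibility -> primal.

primal


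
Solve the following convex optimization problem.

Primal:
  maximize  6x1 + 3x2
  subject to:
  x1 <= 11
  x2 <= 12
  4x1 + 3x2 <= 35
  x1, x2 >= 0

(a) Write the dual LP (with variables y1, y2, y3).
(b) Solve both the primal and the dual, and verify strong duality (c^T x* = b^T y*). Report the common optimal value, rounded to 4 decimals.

The standard primal-dual pair for 'max c^T x s.t. A x <= b, x >= 0' is:
  Dual:  min b^T y  s.t.  A^T y >= c,  y >= 0.

So the dual LP is:
  minimize  11y1 + 12y2 + 35y3
  subject to:
    y1 + 4y3 >= 6
    y2 + 3y3 >= 3
    y1, y2, y3 >= 0

Solving the primal: x* = (8.75, 0).
  primal value c^T x* = 52.5.
Solving the dual: y* = (0, 0, 1.5).
  dual value b^T y* = 52.5.
Strong duality: c^T x* = b^T y*. Confirmed.

52.5


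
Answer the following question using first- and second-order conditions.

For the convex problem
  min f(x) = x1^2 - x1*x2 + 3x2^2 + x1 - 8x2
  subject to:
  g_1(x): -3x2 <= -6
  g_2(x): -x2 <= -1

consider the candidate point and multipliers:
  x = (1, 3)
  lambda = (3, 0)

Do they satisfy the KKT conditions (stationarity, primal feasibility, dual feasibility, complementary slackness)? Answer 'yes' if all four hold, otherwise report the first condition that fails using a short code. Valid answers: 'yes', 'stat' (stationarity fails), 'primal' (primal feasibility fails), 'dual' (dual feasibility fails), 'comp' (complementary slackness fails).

Gradient of f: grad f(x) = Q x + c = (0, 9)
Constraint values g_i(x) = a_i^T x - b_i:
  g_1((1, 3)) = -3
  g_2((1, 3)) = -2
Stationarity residual: grad f(x) + sum_i lambda_i a_i = (0, 0)
  -> stationarity OK
Primal feasibility (all g_i <= 0): OK
Dual feasibility (all lambda_i >= 0): OK
Complementary slackness (lambda_i * g_i(x) = 0 for all i): FAILS

Verdict: the first failing condition is complementary_slackness -> comp.

comp


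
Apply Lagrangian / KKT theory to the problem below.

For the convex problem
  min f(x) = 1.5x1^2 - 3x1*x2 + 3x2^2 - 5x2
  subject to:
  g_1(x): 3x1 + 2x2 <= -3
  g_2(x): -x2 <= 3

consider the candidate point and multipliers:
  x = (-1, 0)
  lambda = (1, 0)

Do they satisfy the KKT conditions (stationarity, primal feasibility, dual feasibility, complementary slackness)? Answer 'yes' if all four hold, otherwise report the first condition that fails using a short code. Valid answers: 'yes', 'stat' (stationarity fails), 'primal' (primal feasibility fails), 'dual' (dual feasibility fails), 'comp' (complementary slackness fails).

Gradient of f: grad f(x) = Q x + c = (-3, -2)
Constraint values g_i(x) = a_i^T x - b_i:
  g_1((-1, 0)) = 0
  g_2((-1, 0)) = -3
Stationarity residual: grad f(x) + sum_i lambda_i a_i = (0, 0)
  -> stationarity OK
Primal feasibility (all g_i <= 0): OK
Dual feasibility (all lambda_i >= 0): OK
Complementary slackness (lambda_i * g_i(x) = 0 for all i): OK

Verdict: yes, KKT holds.

yes


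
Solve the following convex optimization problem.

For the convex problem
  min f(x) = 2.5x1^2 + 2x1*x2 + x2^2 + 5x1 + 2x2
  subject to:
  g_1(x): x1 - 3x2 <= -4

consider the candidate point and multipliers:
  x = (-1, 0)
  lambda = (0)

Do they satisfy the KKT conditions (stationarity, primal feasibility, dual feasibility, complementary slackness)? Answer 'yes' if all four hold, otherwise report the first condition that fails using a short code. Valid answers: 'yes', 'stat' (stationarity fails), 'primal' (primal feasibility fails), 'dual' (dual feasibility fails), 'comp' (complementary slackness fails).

Gradient of f: grad f(x) = Q x + c = (0, 0)
Constraint values g_i(x) = a_i^T x - b_i:
  g_1((-1, 0)) = 3
Stationarity residual: grad f(x) + sum_i lambda_i a_i = (0, 0)
  -> stationarity OK
Primal feasibility (all g_i <= 0): FAILS
Dual feasibility (all lambda_i >= 0): OK
Complementary slackness (lambda_i * g_i(x) = 0 for all i): OK

Verdict: the first failing condition is primal_feasibility -> primal.

primal


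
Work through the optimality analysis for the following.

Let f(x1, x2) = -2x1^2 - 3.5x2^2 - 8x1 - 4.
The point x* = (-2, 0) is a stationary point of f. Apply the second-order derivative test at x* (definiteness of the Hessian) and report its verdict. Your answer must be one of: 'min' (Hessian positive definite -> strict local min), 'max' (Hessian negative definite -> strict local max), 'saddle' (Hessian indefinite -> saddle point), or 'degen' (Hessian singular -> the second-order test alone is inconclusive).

Compute the Hessian H = grad^2 f:
  H = [[-4, 0], [0, -7]]
Verify stationarity: grad f(x*) = H x* + g = (0, 0).
Eigenvalues of H: -7, -4.
Both eigenvalues < 0, so H is negative definite -> x* is a strict local max.

max


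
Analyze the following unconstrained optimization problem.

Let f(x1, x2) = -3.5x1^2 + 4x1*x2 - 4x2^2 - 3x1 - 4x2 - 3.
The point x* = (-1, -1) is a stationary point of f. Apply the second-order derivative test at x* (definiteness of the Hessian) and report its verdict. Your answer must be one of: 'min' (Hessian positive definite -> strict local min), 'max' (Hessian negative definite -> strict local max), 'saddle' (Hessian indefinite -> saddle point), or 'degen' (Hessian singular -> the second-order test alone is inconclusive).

Compute the Hessian H = grad^2 f:
  H = [[-7, 4], [4, -8]]
Verify stationarity: grad f(x*) = H x* + g = (0, 0).
Eigenvalues of H: -11.5311, -3.4689.
Both eigenvalues < 0, so H is negative definite -> x* is a strict local max.

max


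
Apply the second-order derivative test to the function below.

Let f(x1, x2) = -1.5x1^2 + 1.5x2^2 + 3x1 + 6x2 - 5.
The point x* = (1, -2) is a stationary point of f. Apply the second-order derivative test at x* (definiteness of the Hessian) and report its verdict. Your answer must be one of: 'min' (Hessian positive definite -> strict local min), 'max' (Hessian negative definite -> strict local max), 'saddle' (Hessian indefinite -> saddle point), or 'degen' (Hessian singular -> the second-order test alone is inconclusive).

Compute the Hessian H = grad^2 f:
  H = [[-3, 0], [0, 3]]
Verify stationarity: grad f(x*) = H x* + g = (0, 0).
Eigenvalues of H: -3, 3.
Eigenvalues have mixed signs, so H is indefinite -> x* is a saddle point.

saddle


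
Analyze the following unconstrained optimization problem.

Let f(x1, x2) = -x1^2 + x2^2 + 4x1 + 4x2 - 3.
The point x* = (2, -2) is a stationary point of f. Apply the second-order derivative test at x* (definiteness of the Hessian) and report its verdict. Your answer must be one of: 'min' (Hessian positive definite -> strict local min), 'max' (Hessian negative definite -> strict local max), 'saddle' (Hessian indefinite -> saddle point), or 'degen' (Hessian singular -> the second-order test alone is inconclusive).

Compute the Hessian H = grad^2 f:
  H = [[-2, 0], [0, 2]]
Verify stationarity: grad f(x*) = H x* + g = (0, 0).
Eigenvalues of H: -2, 2.
Eigenvalues have mixed signs, so H is indefinite -> x* is a saddle point.

saddle


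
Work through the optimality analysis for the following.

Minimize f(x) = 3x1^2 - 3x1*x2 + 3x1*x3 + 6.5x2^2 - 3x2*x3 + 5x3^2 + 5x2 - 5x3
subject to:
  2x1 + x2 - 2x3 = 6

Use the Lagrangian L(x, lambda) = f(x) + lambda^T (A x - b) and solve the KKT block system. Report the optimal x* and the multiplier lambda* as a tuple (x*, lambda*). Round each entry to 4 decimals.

Form the Lagrangian:
  L(x, lambda) = (1/2) x^T Q x + c^T x + lambda^T (A x - b)
Stationarity (grad_x L = 0): Q x + c + A^T lambda = 0.
Primal feasibility: A x = b.

This gives the KKT block system:
  [ Q   A^T ] [ x     ]   [-c ]
  [ A    0  ] [ lambda ] = [ b ]

Solving the linear system:
  x*      = (1.9955, 0.2002, -0.9045)
  lambda* = (-4.3294)
  f(x*)   = 15.7498

x* = (1.9955, 0.2002, -0.9045), lambda* = (-4.3294)


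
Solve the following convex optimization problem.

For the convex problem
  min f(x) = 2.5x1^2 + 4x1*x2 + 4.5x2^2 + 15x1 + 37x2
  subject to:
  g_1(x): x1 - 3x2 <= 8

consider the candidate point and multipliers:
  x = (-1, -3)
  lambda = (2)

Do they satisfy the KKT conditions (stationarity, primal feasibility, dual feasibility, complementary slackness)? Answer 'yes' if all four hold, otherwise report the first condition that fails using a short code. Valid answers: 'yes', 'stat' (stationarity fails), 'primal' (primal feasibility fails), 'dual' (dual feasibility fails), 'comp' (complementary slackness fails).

Gradient of f: grad f(x) = Q x + c = (-2, 6)
Constraint values g_i(x) = a_i^T x - b_i:
  g_1((-1, -3)) = 0
Stationarity residual: grad f(x) + sum_i lambda_i a_i = (0, 0)
  -> stationarity OK
Primal feasibility (all g_i <= 0): OK
Dual feasibility (all lambda_i >= 0): OK
Complementary slackness (lambda_i * g_i(x) = 0 for all i): OK

Verdict: yes, KKT holds.

yes


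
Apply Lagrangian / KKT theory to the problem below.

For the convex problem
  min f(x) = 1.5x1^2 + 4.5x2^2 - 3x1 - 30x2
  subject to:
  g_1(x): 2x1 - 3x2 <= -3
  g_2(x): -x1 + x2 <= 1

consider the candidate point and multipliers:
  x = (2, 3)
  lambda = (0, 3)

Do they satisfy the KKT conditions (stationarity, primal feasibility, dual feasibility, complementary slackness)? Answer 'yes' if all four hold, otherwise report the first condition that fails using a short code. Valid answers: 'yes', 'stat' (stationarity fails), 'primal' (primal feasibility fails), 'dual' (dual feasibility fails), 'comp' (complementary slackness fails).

Gradient of f: grad f(x) = Q x + c = (3, -3)
Constraint values g_i(x) = a_i^T x - b_i:
  g_1((2, 3)) = -2
  g_2((2, 3)) = 0
Stationarity residual: grad f(x) + sum_i lambda_i a_i = (0, 0)
  -> stationarity OK
Primal feasibility (all g_i <= 0): OK
Dual feasibility (all lambda_i >= 0): OK
Complementary slackness (lambda_i * g_i(x) = 0 for all i): OK

Verdict: yes, KKT holds.

yes


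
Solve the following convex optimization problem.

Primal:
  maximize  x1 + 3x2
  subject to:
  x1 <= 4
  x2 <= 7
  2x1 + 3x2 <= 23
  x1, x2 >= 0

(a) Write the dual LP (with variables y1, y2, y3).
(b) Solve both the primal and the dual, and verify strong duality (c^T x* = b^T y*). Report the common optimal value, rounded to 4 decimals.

The standard primal-dual pair for 'max c^T x s.t. A x <= b, x >= 0' is:
  Dual:  min b^T y  s.t.  A^T y >= c,  y >= 0.

So the dual LP is:
  minimize  4y1 + 7y2 + 23y3
  subject to:
    y1 + 2y3 >= 1
    y2 + 3y3 >= 3
    y1, y2, y3 >= 0

Solving the primal: x* = (1, 7).
  primal value c^T x* = 22.
Solving the dual: y* = (0, 1.5, 0.5).
  dual value b^T y* = 22.
Strong duality: c^T x* = b^T y*. Confirmed.

22


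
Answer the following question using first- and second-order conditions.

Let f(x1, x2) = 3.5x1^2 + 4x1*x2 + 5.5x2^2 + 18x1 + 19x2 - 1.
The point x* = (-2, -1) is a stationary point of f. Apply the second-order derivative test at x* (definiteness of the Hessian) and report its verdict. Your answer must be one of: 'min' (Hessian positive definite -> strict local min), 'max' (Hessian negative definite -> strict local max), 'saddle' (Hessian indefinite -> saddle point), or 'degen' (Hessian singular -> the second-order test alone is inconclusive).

Compute the Hessian H = grad^2 f:
  H = [[7, 4], [4, 11]]
Verify stationarity: grad f(x*) = H x* + g = (0, 0).
Eigenvalues of H: 4.5279, 13.4721.
Both eigenvalues > 0, so H is positive definite -> x* is a strict local min.

min


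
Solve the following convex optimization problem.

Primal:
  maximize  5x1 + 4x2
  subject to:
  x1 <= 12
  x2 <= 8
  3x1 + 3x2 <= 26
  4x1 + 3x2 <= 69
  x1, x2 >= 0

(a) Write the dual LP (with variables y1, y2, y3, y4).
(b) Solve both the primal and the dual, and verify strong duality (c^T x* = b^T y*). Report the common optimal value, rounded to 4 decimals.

The standard primal-dual pair for 'max c^T x s.t. A x <= b, x >= 0' is:
  Dual:  min b^T y  s.t.  A^T y >= c,  y >= 0.

So the dual LP is:
  minimize  12y1 + 8y2 + 26y3 + 69y4
  subject to:
    y1 + 3y3 + 4y4 >= 5
    y2 + 3y3 + 3y4 >= 4
    y1, y2, y3, y4 >= 0

Solving the primal: x* = (8.6667, 0).
  primal value c^T x* = 43.3333.
Solving the dual: y* = (0, 0, 1.6667, 0).
  dual value b^T y* = 43.3333.
Strong duality: c^T x* = b^T y*. Confirmed.

43.3333


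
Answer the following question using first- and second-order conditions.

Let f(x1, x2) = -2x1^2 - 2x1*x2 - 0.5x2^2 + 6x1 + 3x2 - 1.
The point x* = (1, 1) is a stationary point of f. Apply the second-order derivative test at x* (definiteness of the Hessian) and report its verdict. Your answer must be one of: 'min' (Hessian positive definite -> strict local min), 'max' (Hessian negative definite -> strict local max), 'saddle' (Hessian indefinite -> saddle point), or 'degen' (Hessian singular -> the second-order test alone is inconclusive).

Compute the Hessian H = grad^2 f:
  H = [[-4, -2], [-2, -1]]
Verify stationarity: grad f(x*) = H x* + g = (0, 0).
Eigenvalues of H: -5, 0.
H has a zero eigenvalue (singular; negative semidefinite but not definite), so H is neither positive definite, negative definite, nor indefinite. The second-order test alone is inconclusive -> degen.
(Indeed, f is constant along the null direction of H through x*, so x* is not a strict local extremum.)

degen


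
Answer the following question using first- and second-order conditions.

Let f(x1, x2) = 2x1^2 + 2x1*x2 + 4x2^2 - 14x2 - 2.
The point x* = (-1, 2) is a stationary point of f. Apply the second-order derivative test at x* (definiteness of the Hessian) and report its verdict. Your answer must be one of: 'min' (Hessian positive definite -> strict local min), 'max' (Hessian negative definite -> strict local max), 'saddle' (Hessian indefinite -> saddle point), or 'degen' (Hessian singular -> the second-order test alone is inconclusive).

Compute the Hessian H = grad^2 f:
  H = [[4, 2], [2, 8]]
Verify stationarity: grad f(x*) = H x* + g = (0, 0).
Eigenvalues of H: 3.1716, 8.8284.
Both eigenvalues > 0, so H is positive definite -> x* is a strict local min.

min


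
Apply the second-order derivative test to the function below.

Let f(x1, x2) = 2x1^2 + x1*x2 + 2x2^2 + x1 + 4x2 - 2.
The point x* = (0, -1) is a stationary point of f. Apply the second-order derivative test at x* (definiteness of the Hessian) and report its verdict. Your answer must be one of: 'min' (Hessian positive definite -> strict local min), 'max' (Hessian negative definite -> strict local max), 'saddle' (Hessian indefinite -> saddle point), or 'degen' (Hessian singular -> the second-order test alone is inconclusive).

Compute the Hessian H = grad^2 f:
  H = [[4, 1], [1, 4]]
Verify stationarity: grad f(x*) = H x* + g = (0, 0).
Eigenvalues of H: 3, 5.
Both eigenvalues > 0, so H is positive definite -> x* is a strict local min.

min


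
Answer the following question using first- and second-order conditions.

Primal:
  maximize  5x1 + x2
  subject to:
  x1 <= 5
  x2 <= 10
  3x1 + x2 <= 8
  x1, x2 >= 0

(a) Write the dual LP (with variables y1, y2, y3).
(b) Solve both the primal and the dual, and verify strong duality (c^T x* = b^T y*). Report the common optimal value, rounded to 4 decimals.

The standard primal-dual pair for 'max c^T x s.t. A x <= b, x >= 0' is:
  Dual:  min b^T y  s.t.  A^T y >= c,  y >= 0.

So the dual LP is:
  minimize  5y1 + 10y2 + 8y3
  subject to:
    y1 + 3y3 >= 5
    y2 + y3 >= 1
    y1, y2, y3 >= 0

Solving the primal: x* = (2.6667, 0).
  primal value c^T x* = 13.3333.
Solving the dual: y* = (0, 0, 1.6667).
  dual value b^T y* = 13.3333.
Strong duality: c^T x* = b^T y*. Confirmed.

13.3333


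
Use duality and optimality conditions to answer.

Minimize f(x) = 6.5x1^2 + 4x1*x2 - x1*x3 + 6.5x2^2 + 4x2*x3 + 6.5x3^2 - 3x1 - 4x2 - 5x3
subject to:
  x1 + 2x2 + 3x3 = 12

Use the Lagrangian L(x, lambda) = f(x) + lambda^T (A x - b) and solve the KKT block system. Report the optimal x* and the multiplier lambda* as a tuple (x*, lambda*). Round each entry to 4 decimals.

Form the Lagrangian:
  L(x, lambda) = (1/2) x^T Q x + c^T x + lambda^T (A x - b)
Stationarity (grad_x L = 0): Q x + c + A^T lambda = 0.
Primal feasibility: A x = b.

This gives the KKT block system:
  [ Q   A^T ] [ x     ]   [-c ]
  [ A    0  ] [ lambda ] = [ b ]

Solving the linear system:
  x*      = (1.1216, 0.9189, 3.0135)
  lambda* = (-12.2432)
  f(x*)   = 62.4054

x* = (1.1216, 0.9189, 3.0135), lambda* = (-12.2432)


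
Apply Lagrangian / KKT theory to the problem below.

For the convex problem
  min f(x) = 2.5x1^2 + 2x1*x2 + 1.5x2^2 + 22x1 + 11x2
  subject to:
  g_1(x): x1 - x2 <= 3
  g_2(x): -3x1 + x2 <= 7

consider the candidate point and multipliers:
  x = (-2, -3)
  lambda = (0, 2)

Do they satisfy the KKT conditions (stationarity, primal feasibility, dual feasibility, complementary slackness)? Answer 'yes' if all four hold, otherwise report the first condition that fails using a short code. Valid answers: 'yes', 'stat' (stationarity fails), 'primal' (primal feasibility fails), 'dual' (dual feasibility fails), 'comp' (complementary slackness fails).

Gradient of f: grad f(x) = Q x + c = (6, -2)
Constraint values g_i(x) = a_i^T x - b_i:
  g_1((-2, -3)) = -2
  g_2((-2, -3)) = -4
Stationarity residual: grad f(x) + sum_i lambda_i a_i = (0, 0)
  -> stationarity OK
Primal feasibility (all g_i <= 0): OK
Dual feasibility (all lambda_i >= 0): OK
Complementary slackness (lambda_i * g_i(x) = 0 for all i): FAILS

Verdict: the first failing condition is complementary_slackness -> comp.

comp


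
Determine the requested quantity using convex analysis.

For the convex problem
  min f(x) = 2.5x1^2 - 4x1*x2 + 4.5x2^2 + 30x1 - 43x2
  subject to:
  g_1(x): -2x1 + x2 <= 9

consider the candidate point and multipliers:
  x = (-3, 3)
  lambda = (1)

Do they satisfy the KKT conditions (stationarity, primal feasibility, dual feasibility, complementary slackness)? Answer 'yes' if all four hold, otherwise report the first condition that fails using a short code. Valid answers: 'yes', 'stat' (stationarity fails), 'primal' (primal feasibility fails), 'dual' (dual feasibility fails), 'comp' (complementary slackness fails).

Gradient of f: grad f(x) = Q x + c = (3, -4)
Constraint values g_i(x) = a_i^T x - b_i:
  g_1((-3, 3)) = 0
Stationarity residual: grad f(x) + sum_i lambda_i a_i = (1, -3)
  -> stationarity FAILS
Primal feasibility (all g_i <= 0): OK
Dual feasibility (all lambda_i >= 0): OK
Complementary slackness (lambda_i * g_i(x) = 0 for all i): OK

Verdict: the first failing condition is stationarity -> stat.

stat


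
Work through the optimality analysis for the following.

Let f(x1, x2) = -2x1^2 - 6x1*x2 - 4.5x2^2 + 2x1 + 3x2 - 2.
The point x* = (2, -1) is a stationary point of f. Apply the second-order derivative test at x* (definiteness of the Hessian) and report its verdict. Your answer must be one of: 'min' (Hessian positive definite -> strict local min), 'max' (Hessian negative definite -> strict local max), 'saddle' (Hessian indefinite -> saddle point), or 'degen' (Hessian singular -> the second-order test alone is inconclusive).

Compute the Hessian H = grad^2 f:
  H = [[-4, -6], [-6, -9]]
Verify stationarity: grad f(x*) = H x* + g = (0, 0).
Eigenvalues of H: -13, 0.
H has a zero eigenvalue (singular; negative semidefinite but not definite), so H is neither positive definite, negative definite, nor indefinite. The second-order test alone is inconclusive -> degen.
(Indeed, f is constant along the null direction of H through x*, so x* is not a strict local extremum.)

degen


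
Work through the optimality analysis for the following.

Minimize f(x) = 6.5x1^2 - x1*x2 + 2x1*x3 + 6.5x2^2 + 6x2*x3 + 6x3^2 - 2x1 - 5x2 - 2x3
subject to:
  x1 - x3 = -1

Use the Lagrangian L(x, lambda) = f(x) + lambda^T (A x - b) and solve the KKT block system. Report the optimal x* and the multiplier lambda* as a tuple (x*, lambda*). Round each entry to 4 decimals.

Form the Lagrangian:
  L(x, lambda) = (1/2) x^T Q x + c^T x + lambda^T (A x - b)
Stationarity (grad_x L = 0): Q x + c + A^T lambda = 0.
Primal feasibility: A x = b.

This gives the KKT block system:
  [ Q   A^T ] [ x     ]   [-c ]
  [ A    0  ] [ lambda ] = [ b ]

Solving the linear system:
  x*      = (-0.3551, 0.0597, 0.6449)
  lambda* = (5.3864)
  f(x*)   = 2.2543

x* = (-0.3551, 0.0597, 0.6449), lambda* = (5.3864)


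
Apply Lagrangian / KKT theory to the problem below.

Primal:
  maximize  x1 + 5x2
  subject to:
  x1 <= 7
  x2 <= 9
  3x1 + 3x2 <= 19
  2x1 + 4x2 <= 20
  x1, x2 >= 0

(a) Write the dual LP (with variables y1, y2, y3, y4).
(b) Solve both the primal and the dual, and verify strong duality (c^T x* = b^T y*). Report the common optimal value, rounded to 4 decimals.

The standard primal-dual pair for 'max c^T x s.t. A x <= b, x >= 0' is:
  Dual:  min b^T y  s.t.  A^T y >= c,  y >= 0.

So the dual LP is:
  minimize  7y1 + 9y2 + 19y3 + 20y4
  subject to:
    y1 + 3y3 + 2y4 >= 1
    y2 + 3y3 + 4y4 >= 5
    y1, y2, y3, y4 >= 0

Solving the primal: x* = (0, 5).
  primal value c^T x* = 25.
Solving the dual: y* = (0, 0, 0, 1.25).
  dual value b^T y* = 25.
Strong duality: c^T x* = b^T y*. Confirmed.

25


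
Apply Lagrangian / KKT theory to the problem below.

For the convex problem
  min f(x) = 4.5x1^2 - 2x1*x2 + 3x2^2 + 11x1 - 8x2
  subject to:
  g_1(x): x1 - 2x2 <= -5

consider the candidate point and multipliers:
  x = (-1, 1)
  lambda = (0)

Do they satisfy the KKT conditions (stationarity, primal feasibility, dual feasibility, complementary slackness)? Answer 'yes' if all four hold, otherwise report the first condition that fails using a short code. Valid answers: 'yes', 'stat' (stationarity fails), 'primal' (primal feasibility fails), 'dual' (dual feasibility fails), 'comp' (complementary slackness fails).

Gradient of f: grad f(x) = Q x + c = (0, 0)
Constraint values g_i(x) = a_i^T x - b_i:
  g_1((-1, 1)) = 2
Stationarity residual: grad f(x) + sum_i lambda_i a_i = (0, 0)
  -> stationarity OK
Primal feasibility (all g_i <= 0): FAILS
Dual feasibility (all lambda_i >= 0): OK
Complementary slackness (lambda_i * g_i(x) = 0 for all i): OK

Verdict: the first failing condition is primal_feasibility -> primal.

primal


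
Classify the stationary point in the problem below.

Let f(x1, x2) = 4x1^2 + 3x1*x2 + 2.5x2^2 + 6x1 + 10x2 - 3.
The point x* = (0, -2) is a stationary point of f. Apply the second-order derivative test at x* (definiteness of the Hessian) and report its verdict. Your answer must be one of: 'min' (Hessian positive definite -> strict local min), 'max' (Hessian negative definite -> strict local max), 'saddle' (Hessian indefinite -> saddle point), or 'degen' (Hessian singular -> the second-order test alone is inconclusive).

Compute the Hessian H = grad^2 f:
  H = [[8, 3], [3, 5]]
Verify stationarity: grad f(x*) = H x* + g = (0, 0).
Eigenvalues of H: 3.1459, 9.8541.
Both eigenvalues > 0, so H is positive definite -> x* is a strict local min.

min


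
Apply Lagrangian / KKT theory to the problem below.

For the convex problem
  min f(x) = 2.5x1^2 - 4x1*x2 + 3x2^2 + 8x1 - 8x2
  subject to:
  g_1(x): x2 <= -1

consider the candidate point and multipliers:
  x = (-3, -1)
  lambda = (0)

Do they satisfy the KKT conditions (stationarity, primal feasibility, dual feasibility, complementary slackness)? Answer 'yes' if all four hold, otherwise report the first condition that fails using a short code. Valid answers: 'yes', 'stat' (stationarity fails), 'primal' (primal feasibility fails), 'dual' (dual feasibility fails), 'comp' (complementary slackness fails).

Gradient of f: grad f(x) = Q x + c = (-3, -2)
Constraint values g_i(x) = a_i^T x - b_i:
  g_1((-3, -1)) = 0
Stationarity residual: grad f(x) + sum_i lambda_i a_i = (-3, -2)
  -> stationarity FAILS
Primal feasibility (all g_i <= 0): OK
Dual feasibility (all lambda_i >= 0): OK
Complementary slackness (lambda_i * g_i(x) = 0 for all i): OK

Verdict: the first failing condition is stationarity -> stat.

stat


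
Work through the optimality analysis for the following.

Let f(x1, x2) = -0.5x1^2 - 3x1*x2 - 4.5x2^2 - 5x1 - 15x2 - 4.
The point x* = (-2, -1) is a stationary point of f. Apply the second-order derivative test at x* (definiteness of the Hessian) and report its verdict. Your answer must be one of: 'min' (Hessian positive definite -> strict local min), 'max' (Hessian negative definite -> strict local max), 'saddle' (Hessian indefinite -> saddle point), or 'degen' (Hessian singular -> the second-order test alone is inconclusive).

Compute the Hessian H = grad^2 f:
  H = [[-1, -3], [-3, -9]]
Verify stationarity: grad f(x*) = H x* + g = (0, 0).
Eigenvalues of H: -10, 0.
H has a zero eigenvalue (singular; negative semidefinite but not definite), so H is neither positive definite, negative definite, nor indefinite. The second-order test alone is inconclusive -> degen.
(Indeed, f is constant along the null direction of H through x*, so x* is not a strict local extremum.)

degen


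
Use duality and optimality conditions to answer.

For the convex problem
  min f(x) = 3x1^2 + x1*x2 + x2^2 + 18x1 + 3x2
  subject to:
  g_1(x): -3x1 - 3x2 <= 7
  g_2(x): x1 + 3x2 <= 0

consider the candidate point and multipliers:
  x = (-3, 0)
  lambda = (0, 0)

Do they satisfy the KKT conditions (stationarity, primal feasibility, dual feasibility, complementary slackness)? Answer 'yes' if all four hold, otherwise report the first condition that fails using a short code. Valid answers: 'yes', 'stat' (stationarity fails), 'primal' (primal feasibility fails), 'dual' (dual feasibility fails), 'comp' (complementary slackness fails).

Gradient of f: grad f(x) = Q x + c = (0, 0)
Constraint values g_i(x) = a_i^T x - b_i:
  g_1((-3, 0)) = 2
  g_2((-3, 0)) = -3
Stationarity residual: grad f(x) + sum_i lambda_i a_i = (0, 0)
  -> stationarity OK
Primal feasibility (all g_i <= 0): FAILS
Dual feasibility (all lambda_i >= 0): OK
Complementary slackness (lambda_i * g_i(x) = 0 for all i): OK

Verdict: the first failing condition is primal_feasibility -> primal.

primal


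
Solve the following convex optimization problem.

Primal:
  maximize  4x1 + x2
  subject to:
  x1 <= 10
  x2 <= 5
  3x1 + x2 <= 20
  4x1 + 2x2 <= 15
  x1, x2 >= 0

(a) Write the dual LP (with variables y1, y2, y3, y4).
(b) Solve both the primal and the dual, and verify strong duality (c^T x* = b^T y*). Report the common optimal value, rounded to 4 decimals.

The standard primal-dual pair for 'max c^T x s.t. A x <= b, x >= 0' is:
  Dual:  min b^T y  s.t.  A^T y >= c,  y >= 0.

So the dual LP is:
  minimize  10y1 + 5y2 + 20y3 + 15y4
  subject to:
    y1 + 3y3 + 4y4 >= 4
    y2 + y3 + 2y4 >= 1
    y1, y2, y3, y4 >= 0

Solving the primal: x* = (3.75, 0).
  primal value c^T x* = 15.
Solving the dual: y* = (0, 0, 0, 1).
  dual value b^T y* = 15.
Strong duality: c^T x* = b^T y*. Confirmed.

15


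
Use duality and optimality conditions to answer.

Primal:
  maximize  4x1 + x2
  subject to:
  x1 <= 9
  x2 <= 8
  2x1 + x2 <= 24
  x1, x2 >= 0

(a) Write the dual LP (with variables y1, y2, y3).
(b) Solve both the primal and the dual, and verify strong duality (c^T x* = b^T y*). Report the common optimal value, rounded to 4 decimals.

The standard primal-dual pair for 'max c^T x s.t. A x <= b, x >= 0' is:
  Dual:  min b^T y  s.t.  A^T y >= c,  y >= 0.

So the dual LP is:
  minimize  9y1 + 8y2 + 24y3
  subject to:
    y1 + 2y3 >= 4
    y2 + y3 >= 1
    y1, y2, y3 >= 0

Solving the primal: x* = (9, 6).
  primal value c^T x* = 42.
Solving the dual: y* = (2, 0, 1).
  dual value b^T y* = 42.
Strong duality: c^T x* = b^T y*. Confirmed.

42


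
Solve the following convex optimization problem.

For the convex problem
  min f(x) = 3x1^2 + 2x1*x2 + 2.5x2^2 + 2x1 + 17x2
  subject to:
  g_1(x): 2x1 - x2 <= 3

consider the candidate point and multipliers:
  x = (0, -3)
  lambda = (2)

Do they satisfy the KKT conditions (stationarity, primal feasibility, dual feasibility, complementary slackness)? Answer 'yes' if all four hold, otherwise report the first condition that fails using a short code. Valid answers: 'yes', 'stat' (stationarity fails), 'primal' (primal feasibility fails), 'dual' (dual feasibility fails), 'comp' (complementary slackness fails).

Gradient of f: grad f(x) = Q x + c = (-4, 2)
Constraint values g_i(x) = a_i^T x - b_i:
  g_1((0, -3)) = 0
Stationarity residual: grad f(x) + sum_i lambda_i a_i = (0, 0)
  -> stationarity OK
Primal feasibility (all g_i <= 0): OK
Dual feasibility (all lambda_i >= 0): OK
Complementary slackness (lambda_i * g_i(x) = 0 for all i): OK

Verdict: yes, KKT holds.

yes


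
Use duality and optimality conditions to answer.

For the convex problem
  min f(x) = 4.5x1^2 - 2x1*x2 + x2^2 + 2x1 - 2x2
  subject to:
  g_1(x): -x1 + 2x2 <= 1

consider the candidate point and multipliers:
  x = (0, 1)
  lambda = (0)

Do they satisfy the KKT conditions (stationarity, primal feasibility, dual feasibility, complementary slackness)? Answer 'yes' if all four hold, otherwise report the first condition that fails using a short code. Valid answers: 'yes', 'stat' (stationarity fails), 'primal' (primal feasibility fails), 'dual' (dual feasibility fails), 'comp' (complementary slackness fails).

Gradient of f: grad f(x) = Q x + c = (0, 0)
Constraint values g_i(x) = a_i^T x - b_i:
  g_1((0, 1)) = 1
Stationarity residual: grad f(x) + sum_i lambda_i a_i = (0, 0)
  -> stationarity OK
Primal feasibility (all g_i <= 0): FAILS
Dual feasibility (all lambda_i >= 0): OK
Complementary slackness (lambda_i * g_i(x) = 0 for all i): OK

Verdict: the first failing condition is primal_feasibility -> primal.

primal


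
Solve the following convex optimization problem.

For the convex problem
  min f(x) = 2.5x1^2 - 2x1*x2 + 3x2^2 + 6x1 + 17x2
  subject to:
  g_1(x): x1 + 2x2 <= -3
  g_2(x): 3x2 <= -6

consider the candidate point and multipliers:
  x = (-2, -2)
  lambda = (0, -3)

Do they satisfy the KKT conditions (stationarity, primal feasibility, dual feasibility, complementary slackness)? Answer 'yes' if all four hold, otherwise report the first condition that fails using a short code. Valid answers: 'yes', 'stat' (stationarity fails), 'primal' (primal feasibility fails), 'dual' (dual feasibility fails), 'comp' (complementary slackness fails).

Gradient of f: grad f(x) = Q x + c = (0, 9)
Constraint values g_i(x) = a_i^T x - b_i:
  g_1((-2, -2)) = -3
  g_2((-2, -2)) = 0
Stationarity residual: grad f(x) + sum_i lambda_i a_i = (0, 0)
  -> stationarity OK
Primal feasibility (all g_i <= 0): OK
Dual feasibility (all lambda_i >= 0): FAILS
Complementary slackness (lambda_i * g_i(x) = 0 for all i): OK

Verdict: the first failing condition is dual_feasibility -> dual.

dual


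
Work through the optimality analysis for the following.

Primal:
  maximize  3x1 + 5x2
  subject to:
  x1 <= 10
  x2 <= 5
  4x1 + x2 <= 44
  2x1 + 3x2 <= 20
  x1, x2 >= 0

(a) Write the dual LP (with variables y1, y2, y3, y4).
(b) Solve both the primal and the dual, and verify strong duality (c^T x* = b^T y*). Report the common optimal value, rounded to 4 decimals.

The standard primal-dual pair for 'max c^T x s.t. A x <= b, x >= 0' is:
  Dual:  min b^T y  s.t.  A^T y >= c,  y >= 0.

So the dual LP is:
  minimize  10y1 + 5y2 + 44y3 + 20y4
  subject to:
    y1 + 4y3 + 2y4 >= 3
    y2 + y3 + 3y4 >= 5
    y1, y2, y3, y4 >= 0

Solving the primal: x* = (2.5, 5).
  primal value c^T x* = 32.5.
Solving the dual: y* = (0, 0.5, 0, 1.5).
  dual value b^T y* = 32.5.
Strong duality: c^T x* = b^T y*. Confirmed.

32.5


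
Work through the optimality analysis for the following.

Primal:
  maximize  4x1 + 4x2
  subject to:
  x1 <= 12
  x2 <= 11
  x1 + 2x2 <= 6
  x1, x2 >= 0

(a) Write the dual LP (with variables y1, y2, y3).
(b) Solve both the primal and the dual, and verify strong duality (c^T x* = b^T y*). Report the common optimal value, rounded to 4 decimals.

The standard primal-dual pair for 'max c^T x s.t. A x <= b, x >= 0' is:
  Dual:  min b^T y  s.t.  A^T y >= c,  y >= 0.

So the dual LP is:
  minimize  12y1 + 11y2 + 6y3
  subject to:
    y1 + y3 >= 4
    y2 + 2y3 >= 4
    y1, y2, y3 >= 0

Solving the primal: x* = (6, 0).
  primal value c^T x* = 24.
Solving the dual: y* = (0, 0, 4).
  dual value b^T y* = 24.
Strong duality: c^T x* = b^T y*. Confirmed.

24


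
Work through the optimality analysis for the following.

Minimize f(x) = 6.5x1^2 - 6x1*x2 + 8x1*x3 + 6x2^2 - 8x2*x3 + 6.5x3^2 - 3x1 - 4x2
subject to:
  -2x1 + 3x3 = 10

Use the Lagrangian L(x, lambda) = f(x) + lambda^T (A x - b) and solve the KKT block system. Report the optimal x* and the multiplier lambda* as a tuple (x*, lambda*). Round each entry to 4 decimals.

Form the Lagrangian:
  L(x, lambda) = (1/2) x^T Q x + c^T x + lambda^T (A x - b)
Stationarity (grad_x L = 0): Q x + c + A^T lambda = 0.
Primal feasibility: A x = b.

This gives the KKT block system:
  [ Q   A^T ] [ x     ]   [-c ]
  [ A    0  ] [ lambda ] = [ b ]

Solving the linear system:
  x*      = (-1.2589, 1.3666, 2.4941)
  lambda* = (-3.8063)
  f(x*)   = 18.1868

x* = (-1.2589, 1.3666, 2.4941), lambda* = (-3.8063)


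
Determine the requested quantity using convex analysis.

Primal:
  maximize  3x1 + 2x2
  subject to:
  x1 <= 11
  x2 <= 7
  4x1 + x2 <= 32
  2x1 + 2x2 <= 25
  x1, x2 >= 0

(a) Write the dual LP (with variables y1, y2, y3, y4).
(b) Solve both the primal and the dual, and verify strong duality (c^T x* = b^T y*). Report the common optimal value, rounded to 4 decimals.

The standard primal-dual pair for 'max c^T x s.t. A x <= b, x >= 0' is:
  Dual:  min b^T y  s.t.  A^T y >= c,  y >= 0.

So the dual LP is:
  minimize  11y1 + 7y2 + 32y3 + 25y4
  subject to:
    y1 + 4y3 + 2y4 >= 3
    y2 + y3 + 2y4 >= 2
    y1, y2, y3, y4 >= 0

Solving the primal: x* = (6.5, 6).
  primal value c^T x* = 31.5.
Solving the dual: y* = (0, 0, 0.3333, 0.8333).
  dual value b^T y* = 31.5.
Strong duality: c^T x* = b^T y*. Confirmed.

31.5


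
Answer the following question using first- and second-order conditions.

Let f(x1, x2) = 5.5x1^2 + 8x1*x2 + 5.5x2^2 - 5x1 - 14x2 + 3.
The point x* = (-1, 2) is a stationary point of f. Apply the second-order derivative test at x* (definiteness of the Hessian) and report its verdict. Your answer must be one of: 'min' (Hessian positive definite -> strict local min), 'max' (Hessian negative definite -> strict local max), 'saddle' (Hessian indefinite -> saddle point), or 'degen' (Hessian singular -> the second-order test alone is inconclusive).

Compute the Hessian H = grad^2 f:
  H = [[11, 8], [8, 11]]
Verify stationarity: grad f(x*) = H x* + g = (0, 0).
Eigenvalues of H: 3, 19.
Both eigenvalues > 0, so H is positive definite -> x* is a strict local min.

min


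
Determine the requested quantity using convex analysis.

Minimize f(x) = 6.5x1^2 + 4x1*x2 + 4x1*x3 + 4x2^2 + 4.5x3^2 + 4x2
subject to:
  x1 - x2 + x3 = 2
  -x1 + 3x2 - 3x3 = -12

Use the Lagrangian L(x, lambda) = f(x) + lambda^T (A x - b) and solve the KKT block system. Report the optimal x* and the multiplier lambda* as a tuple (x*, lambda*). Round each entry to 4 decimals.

Form the Lagrangian:
  L(x, lambda) = (1/2) x^T Q x + c^T x + lambda^T (A x - b)
Stationarity (grad_x L = 0): Q x + c + A^T lambda = 0.
Primal feasibility: A x = b.

This gives the KKT block system:
  [ Q   A^T ] [ x     ]   [-c ]
  [ A    0  ] [ lambda ] = [ b ]

Solving the linear system:
  x*      = (-3, -1.4706, 3.5294)
  lambda* = (56.0294, 25.2647)
  f(x*)   = 92.6176

x* = (-3, -1.4706, 3.5294), lambda* = (56.0294, 25.2647)


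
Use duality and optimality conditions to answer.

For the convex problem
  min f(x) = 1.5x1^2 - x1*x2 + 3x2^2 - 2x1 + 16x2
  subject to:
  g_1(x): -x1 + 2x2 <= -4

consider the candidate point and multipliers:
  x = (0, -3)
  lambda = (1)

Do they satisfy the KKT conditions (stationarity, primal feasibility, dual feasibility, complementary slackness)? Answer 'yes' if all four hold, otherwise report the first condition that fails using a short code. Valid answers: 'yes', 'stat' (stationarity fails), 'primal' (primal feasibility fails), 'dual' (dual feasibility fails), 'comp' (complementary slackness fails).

Gradient of f: grad f(x) = Q x + c = (1, -2)
Constraint values g_i(x) = a_i^T x - b_i:
  g_1((0, -3)) = -2
Stationarity residual: grad f(x) + sum_i lambda_i a_i = (0, 0)
  -> stationarity OK
Primal feasibility (all g_i <= 0): OK
Dual feasibility (all lambda_i >= 0): OK
Complementary slackness (lambda_i * g_i(x) = 0 for all i): FAILS

Verdict: the first failing condition is complementary_slackness -> comp.

comp


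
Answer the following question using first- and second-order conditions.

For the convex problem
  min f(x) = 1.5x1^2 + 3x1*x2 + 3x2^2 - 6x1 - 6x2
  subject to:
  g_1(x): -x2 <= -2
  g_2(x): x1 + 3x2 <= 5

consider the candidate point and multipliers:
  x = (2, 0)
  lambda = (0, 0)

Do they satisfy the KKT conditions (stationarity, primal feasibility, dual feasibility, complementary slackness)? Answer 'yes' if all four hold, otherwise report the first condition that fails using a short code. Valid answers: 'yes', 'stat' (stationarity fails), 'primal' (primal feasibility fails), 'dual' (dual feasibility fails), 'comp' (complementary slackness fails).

Gradient of f: grad f(x) = Q x + c = (0, 0)
Constraint values g_i(x) = a_i^T x - b_i:
  g_1((2, 0)) = 2
  g_2((2, 0)) = -3
Stationarity residual: grad f(x) + sum_i lambda_i a_i = (0, 0)
  -> stationarity OK
Primal feasibility (all g_i <= 0): FAILS
Dual feasibility (all lambda_i >= 0): OK
Complementary slackness (lambda_i * g_i(x) = 0 for all i): OK

Verdict: the first failing condition is primal_feasibility -> primal.

primal


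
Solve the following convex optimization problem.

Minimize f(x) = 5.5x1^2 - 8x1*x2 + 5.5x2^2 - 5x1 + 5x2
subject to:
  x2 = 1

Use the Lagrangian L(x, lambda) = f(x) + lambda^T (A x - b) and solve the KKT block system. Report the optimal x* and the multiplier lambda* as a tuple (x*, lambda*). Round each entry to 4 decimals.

Form the Lagrangian:
  L(x, lambda) = (1/2) x^T Q x + c^T x + lambda^T (A x - b)
Stationarity (grad_x L = 0): Q x + c + A^T lambda = 0.
Primal feasibility: A x = b.

This gives the KKT block system:
  [ Q   A^T ] [ x     ]   [-c ]
  [ A    0  ] [ lambda ] = [ b ]

Solving the linear system:
  x*      = (1.1818, 1)
  lambda* = (-6.5455)
  f(x*)   = 2.8182

x* = (1.1818, 1), lambda* = (-6.5455)


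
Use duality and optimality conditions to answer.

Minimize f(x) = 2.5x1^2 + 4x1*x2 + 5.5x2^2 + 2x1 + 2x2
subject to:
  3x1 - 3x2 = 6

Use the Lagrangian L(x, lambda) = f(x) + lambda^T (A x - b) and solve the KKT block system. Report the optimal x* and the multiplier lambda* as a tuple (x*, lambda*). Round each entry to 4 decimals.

Form the Lagrangian:
  L(x, lambda) = (1/2) x^T Q x + c^T x + lambda^T (A x - b)
Stationarity (grad_x L = 0): Q x + c + A^T lambda = 0.
Primal feasibility: A x = b.

This gives the KKT block system:
  [ Q   A^T ] [ x     ]   [-c ]
  [ A    0  ] [ lambda ] = [ b ]

Solving the linear system:
  x*      = (1.0833, -0.9167)
  lambda* = (-1.25)
  f(x*)   = 3.9167

x* = (1.0833, -0.9167), lambda* = (-1.25)


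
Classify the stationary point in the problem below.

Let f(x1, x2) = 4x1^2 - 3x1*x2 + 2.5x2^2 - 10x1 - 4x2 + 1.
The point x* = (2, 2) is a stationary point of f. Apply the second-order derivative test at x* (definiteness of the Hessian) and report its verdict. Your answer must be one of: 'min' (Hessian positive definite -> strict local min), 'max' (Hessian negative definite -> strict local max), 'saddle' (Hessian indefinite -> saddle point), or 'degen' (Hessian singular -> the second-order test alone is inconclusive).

Compute the Hessian H = grad^2 f:
  H = [[8, -3], [-3, 5]]
Verify stationarity: grad f(x*) = H x* + g = (0, 0).
Eigenvalues of H: 3.1459, 9.8541.
Both eigenvalues > 0, so H is positive definite -> x* is a strict local min.

min
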